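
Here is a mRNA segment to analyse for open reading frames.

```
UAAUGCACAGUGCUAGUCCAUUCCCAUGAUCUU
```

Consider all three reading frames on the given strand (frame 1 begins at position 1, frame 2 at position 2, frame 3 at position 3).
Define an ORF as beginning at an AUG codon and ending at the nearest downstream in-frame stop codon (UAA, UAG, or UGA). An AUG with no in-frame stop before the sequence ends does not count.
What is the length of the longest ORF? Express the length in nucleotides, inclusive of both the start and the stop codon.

27

Frame 1: UAA UGC ACA GUG CUA GUC CAU UCC CAU GAU CUU — no AUG→stop ORF.
Frame 2: AAU GCA CAG UGC UAG UCC AUU CCC AUG AUC — no AUG→stop ORF.
Frame 3: AUG CAC AGU GCU AGU CCA UUC CCA UGA UCU — AUG at 3, stop UGA at 27 → 27 nt.
Longest: frame 3, positions 3–29, 27 nt = 9 codons = 8 aa. → 27 nucleotides.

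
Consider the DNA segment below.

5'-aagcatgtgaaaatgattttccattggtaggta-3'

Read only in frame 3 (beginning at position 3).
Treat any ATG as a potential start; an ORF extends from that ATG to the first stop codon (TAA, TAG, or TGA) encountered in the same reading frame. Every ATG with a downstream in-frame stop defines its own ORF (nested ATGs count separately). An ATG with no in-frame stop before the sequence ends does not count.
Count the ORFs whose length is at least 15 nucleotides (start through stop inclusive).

0

Frame 3: GCA TGT GAA AAT GAT TTT CCA TTG GTA GGT — no ATG→stop ORF.
No ORF reaches 15 nucleotides. Count = 0.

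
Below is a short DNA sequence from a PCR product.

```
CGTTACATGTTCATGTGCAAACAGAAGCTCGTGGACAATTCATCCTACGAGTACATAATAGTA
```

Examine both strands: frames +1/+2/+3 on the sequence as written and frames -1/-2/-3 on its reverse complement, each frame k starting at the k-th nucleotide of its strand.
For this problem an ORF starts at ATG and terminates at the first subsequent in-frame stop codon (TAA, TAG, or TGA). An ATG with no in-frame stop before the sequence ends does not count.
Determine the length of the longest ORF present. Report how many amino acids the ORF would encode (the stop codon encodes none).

10

Reverse complement (5'→3'): TACTATTATGTACTCGTAGGATGAATTGTCCACGAGCTTCTGTTTGCACATGAACATGTAACG
Frame +1: CGT TAC ATG TTC ATG TGC AAA CAG AAG CTC GTG GAC AAT TCA TCC TAC GAG TAC ATA ATA GTA — no ATG→stop ORF.
Frame +2: GTT ACA TGT TCA TGT GCA AAC AGA AGC TCG TGG ACA ATT CAT CCT ACG AGT ACA TAA TAG — no ATG→stop ORF.
Frame +3: TTA CAT GTT CAT GTG CAA ACA GAA GCT CGT GGA CAA TTC ATC CTA CGA GTA CAT AAT AGT — no ATG→stop ORF.
Frame -1: TAC TAT TAT GTA CTC GTA GGA TGA ATT GTC CAC GAG CTT CTG TTT GCA CAT GAA CAT GTA ACG — no ATG→stop ORF.
Frame -2: ACT ATT ATG TAC TCG TAG GAT GAA TTG TCC ACG AGC TTC TGT TTG CAC ATG AAC ATG TAA — ATG at 8, stop TAG at 17 → 12 nt; ATG at 50, stop TAA at 59 → 12 nt; ATG at 56, stop TAA at 59 → 6 nt.
Frame -3: CTA TTA TGT ACT CGT AGG ATG AAT TGT CCA CGA GCT TCT GTT TGC ACA TGA ACA TGT AAC — ATG at 21, stop TGA at 51 → 33 nt.
Longest: frame -3, positions 21–53, 33 nt = 11 codons = 10 aa. → 10 amino acids.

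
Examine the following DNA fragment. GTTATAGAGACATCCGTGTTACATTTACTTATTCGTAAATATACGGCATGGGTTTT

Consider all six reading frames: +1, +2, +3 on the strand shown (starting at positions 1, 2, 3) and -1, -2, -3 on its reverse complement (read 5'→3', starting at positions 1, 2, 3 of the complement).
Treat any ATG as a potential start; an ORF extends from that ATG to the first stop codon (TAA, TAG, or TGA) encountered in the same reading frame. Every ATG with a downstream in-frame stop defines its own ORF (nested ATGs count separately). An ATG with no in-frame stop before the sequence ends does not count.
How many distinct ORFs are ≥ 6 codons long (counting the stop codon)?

1

Reverse complement (5'→3'): AAAACCCATGCCGTATATTTACGAATAAGTAAATGTAACACGGATGTCTCTATAAC
Frame +1: GTT ATA GAG ACA TCC GTG TTA CAT TTA CTT ATT CGT AAA TAT ACG GCA TGG GTT — no ATG→stop ORF.
Frame +2: TTA TAG AGA CAT CCG TGT TAC ATT TAC TTA TTC GTA AAT ATA CGG CAT GGG TTT — no ATG→stop ORF.
Frame +3: TAT AGA GAC ATC CGT GTT ACA TTT ACT TAT TCG TAA ATA TAC GGC ATG GGT TTT — no ATG→stop ORF.
Frame -1: AAA ACC CAT GCC GTA TAT TTA CGA ATA AGT AAA TGT AAC ACG GAT GTC TCT ATA — no ATG→stop ORF.
Frame -2: AAA CCC ATG CCG TAT ATT TAC GAA TAA GTA AAT GTA ACA CGG ATG TCT CTA TAA — ATG at 8, stop TAA at 26 → 21 nt; ATG at 44, stop TAA at 53 → 12 nt.
Frame -3: AAC CCA TGC CGT ATA TTT ACG AAT AAG TAA ATG TAA CAC GGA TGT CTC TAT AAC — ATG at 33, stop TAA at 36 → 6 nt.
ORFs ≥ 6 codons: frame -2 8–28 (7 codons). Count = 1.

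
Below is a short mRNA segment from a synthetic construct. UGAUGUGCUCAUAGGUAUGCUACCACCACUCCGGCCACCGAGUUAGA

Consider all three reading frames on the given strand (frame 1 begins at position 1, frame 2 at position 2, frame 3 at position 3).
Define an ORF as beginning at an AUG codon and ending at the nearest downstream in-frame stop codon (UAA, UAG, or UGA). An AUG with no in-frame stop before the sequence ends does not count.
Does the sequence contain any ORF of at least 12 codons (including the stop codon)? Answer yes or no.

Frame 1: UGA UGU GCU CAU AGG UAU GCU ACC ACC ACU CCG GCC ACC GAG UUA — no AUG→stop ORF.
Frame 2: GAU GUG CUC AUA GGU AUG CUA CCA CCA CUC CGG CCA CCG AGU UAG — AUG at 17, stop UAG at 44 → 30 nt.
Frame 3: AUG UGC UCA UAG GUA UGC UAC CAC CAC UCC GGC CAC CGA GUU AGA — AUG at 3, stop UAG at 12 → 12 nt.
Largest ORF found is 10 codons < 12, so no.

no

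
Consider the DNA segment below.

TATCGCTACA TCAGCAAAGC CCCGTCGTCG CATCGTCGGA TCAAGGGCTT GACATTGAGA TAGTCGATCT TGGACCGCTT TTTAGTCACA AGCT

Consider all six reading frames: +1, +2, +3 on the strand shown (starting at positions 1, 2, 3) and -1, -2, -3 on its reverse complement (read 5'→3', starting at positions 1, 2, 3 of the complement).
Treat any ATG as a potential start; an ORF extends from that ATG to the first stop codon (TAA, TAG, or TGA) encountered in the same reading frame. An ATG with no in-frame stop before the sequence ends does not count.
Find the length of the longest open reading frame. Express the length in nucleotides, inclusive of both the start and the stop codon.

15

Reverse complement (5'→3'): AGCTTGTGACTAAAAAGCGGTCCAAGATCGACTATCTCAATGTCAAGCCCTTGATCCGACGATGCGACGACGGGGCTTTGCTGATGTAGCGATA
Frame +1: TAT CGC TAC ATC AGC AAA GCC CCG TCG TCG CAT CGT CGG ATC AAG GGC TTG ACA TTG AGA TAG TCG ATC TTG GAC CGC TTT TTA GTC ACA AGC — no ATG→stop ORF.
Frame +2: ATC GCT ACA TCA GCA AAG CCC CGT CGT CGC ATC GTC GGA TCA AGG GCT TGA CAT TGA GAT AGT CGA TCT TGG ACC GCT TTT TAG TCA CAA GCT — no ATG→stop ORF.
Frame +3: TCG CTA CAT CAG CAA AGC CCC GTC GTC GCA TCG TCG GAT CAA GGG CTT GAC ATT GAG ATA GTC GAT CTT GGA CCG CTT TTT AGT CAC AAG — no ATG→stop ORF.
Frame -1: AGC TTG TGA CTA AAA AGC GGT CCA AGA TCG ACT ATC TCA ATG TCA AGC CCT TGA TCC GAC GAT GCG ACG ACG GGG CTT TGC TGA TGT AGC GAT — ATG at 40, stop TGA at 52 → 15 nt.
Frame -2: GCT TGT GAC TAA AAA GCG GTC CAA GAT CGA CTA TCT CAA TGT CAA GCC CTT GAT CCG ACG ATG CGA CGA CGG GGC TTT GCT GAT GTA GCG ATA — no ATG→stop ORF.
Frame -3: CTT GTG ACT AAA AAG CGG TCC AAG ATC GAC TAT CTC AAT GTC AAG CCC TTG ATC CGA CGA TGC GAC GAC GGG GCT TTG CTG ATG TAG CGA — ATG at 84, stop TAG at 87 → 6 nt.
Longest: frame -1, positions 40–54, 15 nt = 5 codons = 4 aa. → 15 nucleotides.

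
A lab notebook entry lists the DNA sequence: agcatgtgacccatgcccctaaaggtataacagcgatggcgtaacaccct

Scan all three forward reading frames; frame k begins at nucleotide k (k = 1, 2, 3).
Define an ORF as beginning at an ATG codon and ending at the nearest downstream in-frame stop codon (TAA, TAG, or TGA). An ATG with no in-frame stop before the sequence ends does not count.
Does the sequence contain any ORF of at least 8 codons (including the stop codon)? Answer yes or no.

no

Frame 1: AGC ATG TGA CCC ATG CCC CTA AAG GTA TAA CAG CGA TGG CGT AAC ACC — ATG at 4, stop TGA at 7 → 6 nt; ATG at 13, stop TAA at 28 → 18 nt.
Frame 2: GCA TGT GAC CCA TGC CCC TAA AGG TAT AAC AGC GAT GGC GTA ACA CCC — no ATG→stop ORF.
Frame 3: CAT GTG ACC CAT GCC CCT AAA GGT ATA ACA GCG ATG GCG TAA CAC CCT — ATG at 36, stop TAA at 42 → 9 nt.
Largest ORF found is 6 codons < 8, so no.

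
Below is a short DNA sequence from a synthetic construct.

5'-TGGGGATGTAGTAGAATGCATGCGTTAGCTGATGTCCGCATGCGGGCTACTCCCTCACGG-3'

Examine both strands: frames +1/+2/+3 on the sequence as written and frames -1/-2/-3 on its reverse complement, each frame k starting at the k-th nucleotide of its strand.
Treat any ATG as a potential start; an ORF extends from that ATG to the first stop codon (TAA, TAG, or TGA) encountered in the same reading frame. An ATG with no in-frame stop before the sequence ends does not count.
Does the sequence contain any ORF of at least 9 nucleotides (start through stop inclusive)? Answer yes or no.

yes

Reverse complement (5'→3'): CCGTGAGGGAGTAGCCCGCATGCGGACATCAGCTAACGCATGCATTCTACTACATCCCCA
Frame +1: TGG GGA TGT AGT AGA ATG CAT GCG TTA GCT GAT GTC CGC ATG CGG GCT ACT CCC TCA CGG — no ATG→stop ORF.
Frame +2: GGG GAT GTA GTA GAA TGC ATG CGT TAG CTG ATG TCC GCA TGC GGG CTA CTC CCT CAC — ATG at 20, stop TAG at 26 → 9 nt.
Frame +3: GGG ATG TAG TAG AAT GCA TGC GTT AGC TGA TGT CCG CAT GCG GGC TAC TCC CTC ACG — ATG at 6, stop TAG at 9 → 6 nt.
Frame -1: CCG TGA GGG AGT AGC CCG CAT GCG GAC ATC AGC TAA CGC ATG CAT TCT ACT ACA TCC CCA — no ATG→stop ORF.
Frame -2: CGT GAG GGA GTA GCC CGC ATG CGG ACA TCA GCT AAC GCA TGC ATT CTA CTA CAT CCC — no ATG→stop ORF.
Frame -3: GTG AGG GAG TAG CCC GCA TGC GGA CAT CAG CTA ACG CAT GCA TTC TAC TAC ATC CCC — no ATG→stop ORF.
Frame +2 has an ORF of 9 nucleotides (positions 20–28) ≥ 9, so yes.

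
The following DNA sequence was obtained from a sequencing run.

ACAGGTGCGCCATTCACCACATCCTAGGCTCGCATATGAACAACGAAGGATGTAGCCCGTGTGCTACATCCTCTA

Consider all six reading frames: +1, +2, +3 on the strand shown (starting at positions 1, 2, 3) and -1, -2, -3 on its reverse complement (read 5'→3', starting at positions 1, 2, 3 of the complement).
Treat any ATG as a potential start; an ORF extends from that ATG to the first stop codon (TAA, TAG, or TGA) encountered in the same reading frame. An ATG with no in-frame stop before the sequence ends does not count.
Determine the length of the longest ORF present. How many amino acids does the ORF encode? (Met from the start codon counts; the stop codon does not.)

Reverse complement (5'→3'): TAGAGGATGTAGCACACGGGCTACATCCTTCGTTGTTCATATGCGAGCCTAGGATGTGGTGAATGGCGCACCTGT
Frame +1: ACA GGT GCG CCA TTC ACC ACA TCC TAG GCT CGC ATA TGA ACA ACG AAG GAT GTA GCC CGT GTG CTA CAT CCT CTA — no ATG→stop ORF.
Frame +2: CAG GTG CGC CAT TCA CCA CAT CCT AGG CTC GCA TAT GAA CAA CGA AGG ATG TAG CCC GTG TGC TAC ATC CTC — ATG at 50, stop TAG at 53 → 6 nt.
Frame +3: AGG TGC GCC ATT CAC CAC ATC CTA GGC TCG CAT ATG AAC AAC GAA GGA TGT AGC CCG TGT GCT ACA TCC TCT — no ATG→stop ORF.
Frame -1: TAG AGG ATG TAG CAC ACG GGC TAC ATC CTT CGT TGT TCA TAT GCG AGC CTA GGA TGT GGT GAA TGG CGC ACC TGT — ATG at 7, stop TAG at 10 → 6 nt.
Frame -2: AGA GGA TGT AGC ACA CGG GCT ACA TCC TTC GTT GTT CAT ATG CGA GCC TAG GAT GTG GTG AAT GGC GCA CCT — ATG at 41, stop TAG at 50 → 12 nt.
Frame -3: GAG GAT GTA GCA CAC GGG CTA CAT CCT TCG TTG TTC ATA TGC GAG CCT AGG ATG TGG TGA ATG GCG CAC CTG — ATG at 54, stop TGA at 60 → 9 nt.
Longest: frame -2, positions 41–52, 12 nt = 4 codons = 3 aa. → 3 amino acids.

3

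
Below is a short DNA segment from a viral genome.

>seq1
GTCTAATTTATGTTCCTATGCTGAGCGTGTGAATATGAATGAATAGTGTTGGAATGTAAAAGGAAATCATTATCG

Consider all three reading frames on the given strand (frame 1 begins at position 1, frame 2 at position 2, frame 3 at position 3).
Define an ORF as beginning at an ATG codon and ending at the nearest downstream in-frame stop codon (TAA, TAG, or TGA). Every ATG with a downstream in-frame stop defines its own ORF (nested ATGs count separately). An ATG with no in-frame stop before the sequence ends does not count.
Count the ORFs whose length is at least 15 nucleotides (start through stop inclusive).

3

Frame 1: GTC TAA TTT ATG TTC CTA TGC TGA GCG TGT GAA TAT GAA TGA ATA GTG TTG GAA TGT AAA AGG AAA TCA TTA TCG — ATG at 10, stop TGA at 22 → 15 nt.
Frame 2: TCT AAT TTA TGT TCC TAT GCT GAG CGT GTG AAT ATG AAT GAA TAG TGT TGG AAT GTA AAA GGA AAT CAT TAT — ATG at 35, stop TAG at 44 → 12 nt.
Frame 3: CTA ATT TAT GTT CCT ATG CTG AGC GTG TGA ATA TGA ATG AAT AGT GTT GGA ATG TAA AAG GAA ATC ATT ATC — ATG at 18, stop TGA at 30 → 15 nt; ATG at 39, stop TAA at 57 → 21 nt; ATG at 54, stop TAA at 57 → 6 nt.
ORFs ≥ 15 nucleotides: frame 1 10–24 (15 nucleotides), frame 3 18–32 (15 nucleotides), frame 3 39–59 (21 nucleotides). Count = 3.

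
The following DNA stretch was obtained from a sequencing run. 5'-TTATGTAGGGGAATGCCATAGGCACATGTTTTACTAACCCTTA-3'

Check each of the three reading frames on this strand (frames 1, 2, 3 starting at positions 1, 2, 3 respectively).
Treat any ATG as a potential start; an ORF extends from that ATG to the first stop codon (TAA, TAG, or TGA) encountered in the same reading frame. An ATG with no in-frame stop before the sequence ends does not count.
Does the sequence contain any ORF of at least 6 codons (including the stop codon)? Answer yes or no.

Frame 1: TTA TGT AGG GGA ATG CCA TAG GCA CAT GTT TTA CTA ACC CTT — ATG at 13, stop TAG at 19 → 9 nt.
Frame 2: TAT GTA GGG GAA TGC CAT AGG CAC ATG TTT TAC TAA CCC TTA — ATG at 26, stop TAA at 35 → 12 nt.
Frame 3: ATG TAG GGG AAT GCC ATA GGC ACA TGT TTT ACT AAC CCT — ATG at 3, stop TAG at 6 → 6 nt.
Largest ORF found is 4 codons < 6, so no.

no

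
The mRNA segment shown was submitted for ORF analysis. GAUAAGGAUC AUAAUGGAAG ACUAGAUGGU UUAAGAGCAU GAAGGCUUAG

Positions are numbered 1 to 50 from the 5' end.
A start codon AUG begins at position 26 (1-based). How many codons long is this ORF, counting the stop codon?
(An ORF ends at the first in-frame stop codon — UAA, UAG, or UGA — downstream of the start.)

3

Codons from position 26: AUG (26–28), GUU (29–31), UAA (32–34).
UAA is the first in-frame stop; that's 3 codons including the stop.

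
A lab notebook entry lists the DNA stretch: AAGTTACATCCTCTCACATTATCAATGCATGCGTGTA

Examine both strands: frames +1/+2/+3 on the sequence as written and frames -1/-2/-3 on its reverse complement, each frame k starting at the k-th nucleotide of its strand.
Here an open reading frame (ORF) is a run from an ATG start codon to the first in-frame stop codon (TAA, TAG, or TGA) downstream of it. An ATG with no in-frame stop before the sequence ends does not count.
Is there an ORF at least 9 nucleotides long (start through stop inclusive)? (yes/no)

yes

Reverse complement (5'→3'): TACACGCATGCATTGATAATGTGAGAGGATGTAACTT
Frame +1: AAG TTA CAT CCT CTC ACA TTA TCA ATG CAT GCG TGT — no ATG→stop ORF.
Frame +2: AGT TAC ATC CTC TCA CAT TAT CAA TGC ATG CGT GTA — no ATG→stop ORF.
Frame +3: GTT ACA TCC TCT CAC ATT ATC AAT GCA TGC GTG — no ATG→stop ORF.
Frame -1: TAC ACG CAT GCA TTG ATA ATG TGA GAG GAT GTA ACT — ATG at 19, stop TGA at 22 → 6 nt.
Frame -2: ACA CGC ATG CAT TGA TAA TGT GAG AGG ATG TAA CTT — ATG at 8, stop TGA at 14 → 9 nt; ATG at 29, stop TAA at 32 → 6 nt.
Frame -3: CAC GCA TGC ATT GAT AAT GTG AGA GGA TGT AAC — no ATG→stop ORF.
Frame -2 has an ORF of 9 nucleotides (positions 8–16) ≥ 9, so yes.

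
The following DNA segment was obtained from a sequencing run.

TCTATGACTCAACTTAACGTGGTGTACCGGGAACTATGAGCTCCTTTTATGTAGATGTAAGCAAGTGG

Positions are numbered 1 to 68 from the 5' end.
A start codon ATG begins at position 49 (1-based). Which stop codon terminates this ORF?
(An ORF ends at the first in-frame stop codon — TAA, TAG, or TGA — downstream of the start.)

Codons from position 49: ATG (49–51), TAG (52–54).
The first in-frame stop codon is TAG.

TAG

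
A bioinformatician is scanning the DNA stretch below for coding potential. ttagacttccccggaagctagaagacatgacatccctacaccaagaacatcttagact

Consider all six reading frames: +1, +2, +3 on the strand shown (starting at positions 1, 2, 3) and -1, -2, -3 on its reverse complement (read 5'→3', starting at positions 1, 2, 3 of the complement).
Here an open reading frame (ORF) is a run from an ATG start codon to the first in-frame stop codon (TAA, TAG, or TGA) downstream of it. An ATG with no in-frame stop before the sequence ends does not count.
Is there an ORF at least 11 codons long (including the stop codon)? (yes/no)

Reverse complement (5'→3'): AGTCTAAGATGTTCTTGGTGTAGGGATGTCATGTCTTCTAGCTTCCGGGGAAGTCTAA
Frame +1: TTA GAC TTC CCC GGA AGC TAG AAG ACA TGA CAT CCC TAC ACC AAG AAC ATC TTA GAC — no ATG→stop ORF.
Frame +2: TAG ACT TCC CCG GAA GCT AGA AGA CAT GAC ATC CCT ACA CCA AGA ACA TCT TAG ACT — no ATG→stop ORF.
Frame +3: AGA CTT CCC CGG AAG CTA GAA GAC ATG ACA TCC CTA CAC CAA GAA CAT CTT AGA — no ATG→stop ORF.
Frame -1: AGT CTA AGA TGT TCT TGG TGT AGG GAT GTC ATG TCT TCT AGC TTC CGG GGA AGT CTA — no ATG→stop ORF.
Frame -2: GTC TAA GAT GTT CTT GGT GTA GGG ATG TCA TGT CTT CTA GCT TCC GGG GAA GTC TAA — ATG at 26, stop TAA at 56 → 33 nt.
Frame -3: TCT AAG ATG TTC TTG GTG TAG GGA TGT CAT GTC TTC TAG CTT CCG GGG AAG TCT — ATG at 9, stop TAG at 21 → 15 nt.
Frame -2 has an ORF of 11 codons (positions 26–58) ≥ 11, so yes.

yes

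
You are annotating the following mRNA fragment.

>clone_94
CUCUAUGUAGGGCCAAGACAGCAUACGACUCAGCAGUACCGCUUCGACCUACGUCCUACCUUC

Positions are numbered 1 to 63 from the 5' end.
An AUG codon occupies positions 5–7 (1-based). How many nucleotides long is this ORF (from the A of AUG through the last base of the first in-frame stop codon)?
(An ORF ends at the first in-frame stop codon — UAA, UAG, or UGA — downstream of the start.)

6

Codons from position 5: AUG (5–7), UAG (8–10).
UAG is the first in-frame stop; ORF spans 5–10, 6 nucleotides.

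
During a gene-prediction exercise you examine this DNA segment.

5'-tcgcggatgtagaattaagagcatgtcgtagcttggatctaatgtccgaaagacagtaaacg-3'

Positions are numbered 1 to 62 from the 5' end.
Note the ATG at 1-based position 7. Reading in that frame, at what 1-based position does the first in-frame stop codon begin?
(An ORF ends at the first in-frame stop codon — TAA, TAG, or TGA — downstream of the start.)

10

Codons from position 7: ATG (7–9), TAG (10–12).
TAG is a stop codon; it begins at position 10.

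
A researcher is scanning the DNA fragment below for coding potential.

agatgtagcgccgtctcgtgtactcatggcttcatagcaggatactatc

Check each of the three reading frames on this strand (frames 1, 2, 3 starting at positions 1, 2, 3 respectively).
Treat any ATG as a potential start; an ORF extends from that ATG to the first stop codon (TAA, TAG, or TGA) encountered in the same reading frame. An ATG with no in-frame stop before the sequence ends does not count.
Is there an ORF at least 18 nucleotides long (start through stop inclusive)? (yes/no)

Frame 1: AGA TGT AGC GCC GTC TCG TGT ACT CAT GGC TTC ATA GCA GGA TAC TAT — no ATG→stop ORF.
Frame 2: GAT GTA GCG CCG TCT CGT GTA CTC ATG GCT TCA TAG CAG GAT ACT ATC — ATG at 26, stop TAG at 35 → 12 nt.
Frame 3: ATG TAG CGC CGT CTC GTG TAC TCA TGG CTT CAT AGC AGG ATA CTA — ATG at 3, stop TAG at 6 → 6 nt.
Largest ORF found is 12 nucleotides < 18, so no.

no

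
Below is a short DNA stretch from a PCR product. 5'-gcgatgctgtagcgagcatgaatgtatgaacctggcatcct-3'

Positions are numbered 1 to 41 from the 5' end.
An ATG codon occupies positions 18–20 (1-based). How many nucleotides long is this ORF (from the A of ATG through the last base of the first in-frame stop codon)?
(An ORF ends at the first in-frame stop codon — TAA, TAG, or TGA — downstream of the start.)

12

Codons from position 18: ATG (18–20), AAT (21–23), GTA (24–26), TGA (27–29).
TGA is the first in-frame stop; ORF spans 18–29, 12 nucleotides.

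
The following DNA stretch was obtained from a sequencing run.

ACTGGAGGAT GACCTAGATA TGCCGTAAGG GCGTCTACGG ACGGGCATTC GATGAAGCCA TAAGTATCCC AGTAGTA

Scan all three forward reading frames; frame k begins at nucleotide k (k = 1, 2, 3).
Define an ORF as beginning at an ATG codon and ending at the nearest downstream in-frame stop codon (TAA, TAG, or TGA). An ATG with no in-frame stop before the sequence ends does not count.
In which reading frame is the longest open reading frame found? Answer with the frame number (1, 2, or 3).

Frame 1: ACT GGA GGA TGA CCT AGA TAT GCC GTA AGG GCG TCT ACG GAC GGG CAT TCG ATG AAG CCA TAA GTA TCC CAG TAG — ATG at 52, stop TAA at 61 → 12 nt.
Frame 2: CTG GAG GAT GAC CTA GAT ATG CCG TAA GGG CGT CTA CGG ACG GGC ATT CGA TGA AGC CAT AAG TAT CCC AGT AGT — ATG at 20, stop TAA at 26 → 9 nt.
Frame 3: TGG AGG ATG ACC TAG ATA TGC CGT AAG GGC GTC TAC GGA CGG GCA TTC GAT GAA GCC ATA AGT ATC CCA GTA GTA — ATG at 9, stop TAG at 15 → 9 nt.
Longest ORF is 12 nt in frame 1 (positions 52–63).

1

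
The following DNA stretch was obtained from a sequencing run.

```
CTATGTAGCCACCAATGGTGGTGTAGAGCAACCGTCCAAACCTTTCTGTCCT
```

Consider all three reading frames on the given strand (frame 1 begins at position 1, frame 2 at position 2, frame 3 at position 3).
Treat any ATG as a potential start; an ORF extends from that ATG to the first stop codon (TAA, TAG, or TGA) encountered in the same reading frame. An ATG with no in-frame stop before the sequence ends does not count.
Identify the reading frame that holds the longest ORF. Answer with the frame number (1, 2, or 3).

3

Frame 1: CTA TGT AGC CAC CAA TGG TGG TGT AGA GCA ACC GTC CAA ACC TTT CTG TCC — no ATG→stop ORF.
Frame 2: TAT GTA GCC ACC AAT GGT GGT GTA GAG CAA CCG TCC AAA CCT TTC TGT CCT — no ATG→stop ORF.
Frame 3: ATG TAG CCA CCA ATG GTG GTG TAG AGC AAC CGT CCA AAC CTT TCT GTC — ATG at 3, stop TAG at 6 → 6 nt; ATG at 15, stop TAG at 24 → 12 nt.
Longest ORF is 12 nt in frame 3 (positions 15–26).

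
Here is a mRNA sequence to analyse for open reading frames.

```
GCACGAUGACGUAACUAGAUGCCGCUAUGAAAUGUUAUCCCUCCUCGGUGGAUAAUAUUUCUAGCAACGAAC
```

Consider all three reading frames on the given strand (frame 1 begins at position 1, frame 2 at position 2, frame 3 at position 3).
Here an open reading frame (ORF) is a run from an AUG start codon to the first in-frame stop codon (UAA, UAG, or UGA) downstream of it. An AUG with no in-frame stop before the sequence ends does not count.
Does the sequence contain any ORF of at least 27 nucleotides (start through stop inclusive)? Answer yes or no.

no

Frame 1: GCA CGA UGA CGU AAC UAG AUG CCG CUA UGA AAU GUU AUC CCU CCU CGG UGG AUA AUA UUU CUA GCA ACG AAC — AUG at 19, stop UGA at 28 → 12 nt.
Frame 2: CAC GAU GAC GUA ACU AGA UGC CGC UAU GAA AUG UUA UCC CUC CUC GGU GGA UAA UAU UUC UAG CAA CGA — AUG at 32, stop UAA at 53 → 24 nt.
Frame 3: ACG AUG ACG UAA CUA GAU GCC GCU AUG AAA UGU UAU CCC UCC UCG GUG GAU AAU AUU UCU AGC AAC GAA — AUG at 6, stop UAA at 12 → 9 nt.
Largest ORF found is 24 nucleotides < 27, so no.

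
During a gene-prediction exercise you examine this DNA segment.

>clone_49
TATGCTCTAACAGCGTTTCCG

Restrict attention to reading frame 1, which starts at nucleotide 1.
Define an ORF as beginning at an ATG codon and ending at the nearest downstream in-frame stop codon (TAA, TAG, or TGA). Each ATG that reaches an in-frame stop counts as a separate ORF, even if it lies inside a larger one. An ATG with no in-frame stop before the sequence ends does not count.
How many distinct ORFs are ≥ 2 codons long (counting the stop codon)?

Frame 1: TAT GCT CTA ACA GCG TTT CCG — no ATG→stop ORF.
No ORF reaches 2 codons. Count = 0.

0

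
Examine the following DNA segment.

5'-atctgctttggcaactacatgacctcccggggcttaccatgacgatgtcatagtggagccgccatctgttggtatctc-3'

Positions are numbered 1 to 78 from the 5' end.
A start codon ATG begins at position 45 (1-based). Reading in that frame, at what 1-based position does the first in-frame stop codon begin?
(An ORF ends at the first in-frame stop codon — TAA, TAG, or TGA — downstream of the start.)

51

Codons from position 45: ATG (45–47), TCA (48–50), TAG (51–53).
TAG is a stop codon; it begins at position 51.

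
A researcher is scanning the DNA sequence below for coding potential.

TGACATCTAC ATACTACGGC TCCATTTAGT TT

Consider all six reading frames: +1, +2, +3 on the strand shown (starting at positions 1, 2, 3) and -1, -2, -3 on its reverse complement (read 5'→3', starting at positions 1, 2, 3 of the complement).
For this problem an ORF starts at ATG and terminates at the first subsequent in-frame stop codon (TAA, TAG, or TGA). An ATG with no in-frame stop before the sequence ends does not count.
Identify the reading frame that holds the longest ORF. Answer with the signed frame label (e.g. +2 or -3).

-2

Reverse complement (5'→3'): AAACTAAATGGAGCCGTAGTATGTAGATGTCA
Frame +1: TGA CAT CTA CAT ACT ACG GCT CCA TTT AGT — no ATG→stop ORF.
Frame +2: GAC ATC TAC ATA CTA CGG CTC CAT TTA GTT — no ATG→stop ORF.
Frame +3: ACA TCT ACA TAC TAC GGC TCC ATT TAG TTT — no ATG→stop ORF.
Frame -1: AAA CTA AAT GGA GCC GTA GTA TGT AGA TGT — no ATG→stop ORF.
Frame -2: AAC TAA ATG GAG CCG TAG TAT GTA GAT GTC — ATG at 8, stop TAG at 17 → 12 nt.
Frame -3: ACT AAA TGG AGC CGT AGT ATG TAG ATG TCA — ATG at 21, stop TAG at 24 → 6 nt.
Longest ORF is 12 nt in frame -2 (positions 8–19).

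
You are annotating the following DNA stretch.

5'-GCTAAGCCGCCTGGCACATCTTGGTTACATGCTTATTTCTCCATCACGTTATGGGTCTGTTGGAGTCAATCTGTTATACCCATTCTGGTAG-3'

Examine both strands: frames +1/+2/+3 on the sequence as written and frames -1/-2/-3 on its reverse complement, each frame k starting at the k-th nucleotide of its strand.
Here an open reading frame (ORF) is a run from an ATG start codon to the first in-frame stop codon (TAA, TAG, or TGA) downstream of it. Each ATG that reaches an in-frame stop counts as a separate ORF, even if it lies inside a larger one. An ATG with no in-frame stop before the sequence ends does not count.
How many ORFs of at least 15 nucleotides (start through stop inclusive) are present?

Reverse complement (5'→3'): CTACCAGAATGGGTATAACAGATTGACTCCAACAGACCCATAACGTGATGGAGAAATAAGCATGTAACCAAGATGTGCCAGGCGGCTTAGC
Frame +1: GCT AAG CCG CCT GGC ACA TCT TGG TTA CAT GCT TAT TTC TCC ATC ACG TTA TGG GTC TGT TGG AGT CAA TCT GTT ATA CCC ATT CTG GTA — no ATG→stop ORF.
Frame +2: CTA AGC CGC CTG GCA CAT CTT GGT TAC ATG CTT ATT TCT CCA TCA CGT TAT GGG TCT GTT GGA GTC AAT CTG TTA TAC CCA TTC TGG TAG — ATG at 29, stop TAG at 89 → 63 nt.
Frame +3: TAA GCC GCC TGG CAC ATC TTG GTT ACA TGC TTA TTT CTC CAT CAC GTT ATG GGT CTG TTG GAG TCA ATC TGT TAT ACC CAT TCT GGT — no ATG→stop ORF.
Frame -1: CTA CCA GAA TGG GTA TAA CAG ATT GAC TCC AAC AGA CCC ATA ACG TGA TGG AGA AAT AAG CAT GTA ACC AAG ATG TGC CAG GCG GCT TAG — ATG at 73, stop TAG at 88 → 18 nt.
Frame -2: TAC CAG AAT GGG TAT AAC AGA TTG ACT CCA ACA GAC CCA TAA CGT GAT GGA GAA ATA AGC ATG TAA CCA AGA TGT GCC AGG CGG CTT AGC — ATG at 62, stop TAA at 65 → 6 nt.
Frame -3: ACC AGA ATG GGT ATA ACA GAT TGA CTC CAA CAG ACC CAT AAC GTG ATG GAG AAA TAA GCA TGT AAC CAA GAT GTG CCA GGC GGC TTA — ATG at 9, stop TGA at 24 → 18 nt; ATG at 48, stop TAA at 57 → 12 nt.
ORFs ≥ 15 nucleotides: frame +2 29–91 (63 nucleotides), frame -1 73–90 (18 nucleotides), frame -3 9–26 (18 nucleotides). Count = 3.

3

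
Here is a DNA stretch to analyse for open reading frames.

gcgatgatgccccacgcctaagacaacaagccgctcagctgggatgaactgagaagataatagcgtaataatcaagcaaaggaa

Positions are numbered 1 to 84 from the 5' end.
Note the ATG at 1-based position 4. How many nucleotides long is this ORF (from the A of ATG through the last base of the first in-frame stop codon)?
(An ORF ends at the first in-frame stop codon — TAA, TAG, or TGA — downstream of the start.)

Codons from position 4: ATG (4–6), ATG (7–9), CCC (10–12), CAC (13–15), GCC (16–18), TAA (19–21).
TAA is the first in-frame stop; ORF spans 4–21, 18 nucleotides.

18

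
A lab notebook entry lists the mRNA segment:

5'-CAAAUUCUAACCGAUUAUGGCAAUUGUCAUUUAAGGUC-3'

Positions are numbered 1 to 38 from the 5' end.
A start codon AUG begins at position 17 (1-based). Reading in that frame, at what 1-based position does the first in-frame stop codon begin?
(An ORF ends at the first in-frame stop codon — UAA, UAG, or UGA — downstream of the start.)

Codons from position 17: AUG (17–19), GCA (20–22), AUU (23–25), GUC (26–28), AUU (29–31), UAA (32–34).
UAA is a stop codon; it begins at position 32.

32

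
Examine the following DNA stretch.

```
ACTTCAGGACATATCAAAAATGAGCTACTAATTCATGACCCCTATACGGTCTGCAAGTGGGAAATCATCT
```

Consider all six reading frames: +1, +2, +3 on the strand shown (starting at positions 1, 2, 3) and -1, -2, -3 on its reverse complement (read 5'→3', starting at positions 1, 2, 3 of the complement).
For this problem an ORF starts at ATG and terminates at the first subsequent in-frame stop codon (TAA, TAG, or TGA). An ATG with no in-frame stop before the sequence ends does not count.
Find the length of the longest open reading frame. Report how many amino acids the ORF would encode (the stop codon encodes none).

8

Reverse complement (5'→3'): AGATGATTTCCCACTTGCAGACCGTATAGGGGTCATGAATTAGTAGCTCATTTTTGATATGTCCTGAAGT
Frame +1: ACT TCA GGA CAT ATC AAA AAT GAG CTA CTA ATT CAT GAC CCC TAT ACG GTC TGC AAG TGG GAA ATC ATC — no ATG→stop ORF.
Frame +2: CTT CAG GAC ATA TCA AAA ATG AGC TAC TAA TTC ATG ACC CCT ATA CGG TCT GCA AGT GGG AAA TCA TCT — ATG at 20, stop TAA at 29 → 12 nt.
Frame +3: TTC AGG ACA TAT CAA AAA TGA GCT ACT AAT TCA TGA CCC CTA TAC GGT CTG CAA GTG GGA AAT CAT — no ATG→stop ORF.
Frame -1: AGA TGA TTT CCC ACT TGC AGA CCG TAT AGG GGT CAT GAA TTA GTA GCT CAT TTT TGA TAT GTC CTG AAG — no ATG→stop ORF.
Frame -2: GAT GAT TTC CCA CTT GCA GAC CGT ATA GGG GTC ATG AAT TAG TAG CTC ATT TTT GAT ATG TCC TGA AGT — ATG at 35, stop TAG at 41 → 9 nt; ATG at 59, stop TGA at 65 → 9 nt.
Frame -3: ATG ATT TCC CAC TTG CAG ACC GTA TAG GGG TCA TGA ATT AGT AGC TCA TTT TTG ATA TGT CCT GAA — ATG at 3, stop TAG at 27 → 27 nt.
Longest: frame -3, positions 3–29, 27 nt = 9 codons = 8 aa. → 8 amino acids.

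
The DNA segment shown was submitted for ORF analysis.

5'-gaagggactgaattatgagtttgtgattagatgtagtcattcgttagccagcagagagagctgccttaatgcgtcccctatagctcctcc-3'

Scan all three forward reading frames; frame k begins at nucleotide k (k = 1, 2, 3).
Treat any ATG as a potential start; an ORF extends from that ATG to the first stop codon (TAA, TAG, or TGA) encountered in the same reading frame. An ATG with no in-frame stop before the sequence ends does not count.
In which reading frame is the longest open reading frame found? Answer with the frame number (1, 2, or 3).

Frame 1: GAA GGG ACT GAA TTA TGA GTT TGT GAT TAG ATG TAG TCA TTC GTT AGC CAG CAG AGA GAG CTG CCT TAA TGC GTC CCC TAT AGC TCC TCC — ATG at 31, stop TAG at 34 → 6 nt.
Frame 2: AAG GGA CTG AAT TAT GAG TTT GTG ATT AGA TGT AGT CAT TCG TTA GCC AGC AGA GAG AGC TGC CTT AAT GCG TCC CCT ATA GCT CCT — no ATG→stop ORF.
Frame 3: AGG GAC TGA ATT ATG AGT TTG TGA TTA GAT GTA GTC ATT CGT TAG CCA GCA GAG AGA GCT GCC TTA ATG CGT CCC CTA TAG CTC CTC — ATG at 15, stop TGA at 24 → 12 nt; ATG at 69, stop TAG at 81 → 15 nt.
Longest ORF is 15 nt in frame 3 (positions 69–83).

3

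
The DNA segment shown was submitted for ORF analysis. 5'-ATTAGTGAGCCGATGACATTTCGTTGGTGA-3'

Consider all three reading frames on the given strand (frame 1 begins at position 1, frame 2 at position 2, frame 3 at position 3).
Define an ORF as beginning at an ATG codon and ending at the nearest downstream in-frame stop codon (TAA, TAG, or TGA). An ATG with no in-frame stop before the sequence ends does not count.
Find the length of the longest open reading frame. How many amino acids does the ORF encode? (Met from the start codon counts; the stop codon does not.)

Frame 1: ATT AGT GAG CCG ATG ACA TTT CGT TGG TGA — ATG at 13, stop TGA at 28 → 18 nt.
Frame 2: TTA GTG AGC CGA TGA CAT TTC GTT GGT — no ATG→stop ORF.
Frame 3: TAG TGA GCC GAT GAC ATT TCG TTG GTG — no ATG→stop ORF.
Longest: frame 1, positions 13–30, 18 nt = 6 codons = 5 aa. → 5 amino acids.

5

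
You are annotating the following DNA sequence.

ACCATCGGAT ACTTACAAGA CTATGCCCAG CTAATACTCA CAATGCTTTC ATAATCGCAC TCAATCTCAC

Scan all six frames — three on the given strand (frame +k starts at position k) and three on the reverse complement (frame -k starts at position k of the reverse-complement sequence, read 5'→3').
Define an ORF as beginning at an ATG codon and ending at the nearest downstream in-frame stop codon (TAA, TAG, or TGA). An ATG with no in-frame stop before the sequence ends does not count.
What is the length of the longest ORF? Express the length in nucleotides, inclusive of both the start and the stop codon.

15

Reverse complement (5'→3'): GTGAGATTGAGTGCGATTATGAAAGCATTGTGAGTATTAGCTGGGCATAGTCTTGTAAGTATCCGATGGT
Frame +1: ACC ATC GGA TAC TTA CAA GAC TAT GCC CAG CTA ATA CTC ACA ATG CTT TCA TAA TCG CAC TCA ATC TCA — ATG at 43, stop TAA at 52 → 12 nt.
Frame +2: CCA TCG GAT ACT TAC AAG ACT ATG CCC AGC TAA TAC TCA CAA TGC TTT CAT AAT CGC ACT CAA TCT CAC — ATG at 23, stop TAA at 32 → 12 nt.
Frame +3: CAT CGG ATA CTT ACA AGA CTA TGC CCA GCT AAT ACT CAC AAT GCT TTC ATA ATC GCA CTC AAT CTC — no ATG→stop ORF.
Frame -1: GTG AGA TTG AGT GCG ATT ATG AAA GCA TTG TGA GTA TTA GCT GGG CAT AGT CTT GTA AGT ATC CGA TGG — ATG at 19, stop TGA at 31 → 15 nt.
Frame -2: TGA GAT TGA GTG CGA TTA TGA AAG CAT TGT GAG TAT TAG CTG GGC ATA GTC TTG TAA GTA TCC GAT GGT — no ATG→stop ORF.
Frame -3: GAG ATT GAG TGC GAT TAT GAA AGC ATT GTG AGT ATT AGC TGG GCA TAG TCT TGT AAG TAT CCG ATG — no ATG→stop ORF.
Longest: frame -1, positions 19–33, 15 nt = 5 codons = 4 aa. → 15 nucleotides.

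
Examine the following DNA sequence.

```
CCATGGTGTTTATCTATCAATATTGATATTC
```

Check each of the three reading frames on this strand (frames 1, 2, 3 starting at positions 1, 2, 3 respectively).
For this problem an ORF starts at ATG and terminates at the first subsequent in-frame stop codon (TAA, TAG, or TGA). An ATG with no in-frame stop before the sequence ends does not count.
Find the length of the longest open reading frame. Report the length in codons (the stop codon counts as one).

8

Frame 1: CCA TGG TGT TTA TCT ATC AAT ATT GAT ATT — no ATG→stop ORF.
Frame 2: CAT GGT GTT TAT CTA TCA ATA TTG ATA TTC — no ATG→stop ORF.
Frame 3: ATG GTG TTT ATC TAT CAA TAT TGA TAT — ATG at 3, stop TGA at 24 → 24 nt.
Longest: frame 3, positions 3–26, 24 nt = 8 codons = 7 aa. → 8 codons.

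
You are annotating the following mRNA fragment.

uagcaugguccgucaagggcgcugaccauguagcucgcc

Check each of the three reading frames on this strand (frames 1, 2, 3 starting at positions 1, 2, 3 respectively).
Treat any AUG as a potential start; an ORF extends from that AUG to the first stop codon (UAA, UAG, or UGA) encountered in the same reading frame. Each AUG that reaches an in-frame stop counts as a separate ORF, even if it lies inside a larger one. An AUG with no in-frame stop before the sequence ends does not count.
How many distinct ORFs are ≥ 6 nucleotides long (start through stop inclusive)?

2

Frame 1: UAG CAU GGU CCG UCA AGG GCG CUG ACC AUG UAG CUC GCC — AUG at 28, stop UAG at 31 → 6 nt.
Frame 2: AGC AUG GUC CGU CAA GGG CGC UGA CCA UGU AGC UCG — AUG at 5, stop UGA at 23 → 21 nt.
Frame 3: GCA UGG UCC GUC AAG GGC GCU GAC CAU GUA GCU CGC — no AUG→stop ORF.
ORFs ≥ 6 nucleotides: frame 1 28–33 (6 nucleotides), frame 2 5–25 (21 nucleotides). Count = 2.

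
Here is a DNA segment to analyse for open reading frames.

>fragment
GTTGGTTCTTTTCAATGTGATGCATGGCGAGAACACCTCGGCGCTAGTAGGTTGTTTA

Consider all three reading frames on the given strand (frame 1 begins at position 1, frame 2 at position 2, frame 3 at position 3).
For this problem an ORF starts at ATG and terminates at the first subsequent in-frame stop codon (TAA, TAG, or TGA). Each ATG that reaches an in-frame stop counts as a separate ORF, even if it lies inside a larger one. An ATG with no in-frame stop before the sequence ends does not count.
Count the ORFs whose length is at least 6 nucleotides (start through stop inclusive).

2

Frame 1: GTT GGT TCT TTT CAA TGT GAT GCA TGG CGA GAA CAC CTC GGC GCT AGT AGG TTG TTT — no ATG→stop ORF.
Frame 2: TTG GTT CTT TTC AAT GTG ATG CAT GGC GAG AAC ACC TCG GCG CTA GTA GGT TGT TTA — no ATG→stop ORF.
Frame 3: TGG TTC TTT TCA ATG TGA TGC ATG GCG AGA ACA CCT CGG CGC TAG TAG GTT GTT — ATG at 15, stop TGA at 18 → 6 nt; ATG at 24, stop TAG at 45 → 24 nt.
ORFs ≥ 6 nucleotides: frame 3 15–20 (6 nucleotides), frame 3 24–47 (24 nucleotides). Count = 2.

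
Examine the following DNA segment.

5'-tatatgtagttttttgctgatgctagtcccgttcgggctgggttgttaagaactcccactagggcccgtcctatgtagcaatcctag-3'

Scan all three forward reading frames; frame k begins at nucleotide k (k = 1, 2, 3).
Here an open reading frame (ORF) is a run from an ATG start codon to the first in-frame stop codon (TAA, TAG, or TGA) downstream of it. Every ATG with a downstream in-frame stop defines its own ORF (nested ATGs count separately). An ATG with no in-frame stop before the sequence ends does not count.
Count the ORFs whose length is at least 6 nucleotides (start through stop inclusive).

3

Frame 1: TAT ATG TAG TTT TTT GCT GAT GCT AGT CCC GTT CGG GCT GGG TTG TTA AGA ACT CCC ACT AGG GCC CGT CCT ATG TAG CAA TCC TAG — ATG at 4, stop TAG at 7 → 6 nt; ATG at 73, stop TAG at 76 → 6 nt.
Frame 2: ATA TGT AGT TTT TTG CTG ATG CTA GTC CCG TTC GGG CTG GGT TGT TAA GAA CTC CCA CTA GGG CCC GTC CTA TGT AGC AAT CCT — ATG at 20, stop TAA at 47 → 30 nt.
Frame 3: TAT GTA GTT TTT TGC TGA TGC TAG TCC CGT TCG GGC TGG GTT GTT AAG AAC TCC CAC TAG GGC CCG TCC TAT GTA GCA ATC CTA — no ATG→stop ORF.
ORFs ≥ 6 nucleotides: frame 1 4–9 (6 nucleotides), frame 1 73–78 (6 nucleotides), frame 2 20–49 (30 nucleotides). Count = 3.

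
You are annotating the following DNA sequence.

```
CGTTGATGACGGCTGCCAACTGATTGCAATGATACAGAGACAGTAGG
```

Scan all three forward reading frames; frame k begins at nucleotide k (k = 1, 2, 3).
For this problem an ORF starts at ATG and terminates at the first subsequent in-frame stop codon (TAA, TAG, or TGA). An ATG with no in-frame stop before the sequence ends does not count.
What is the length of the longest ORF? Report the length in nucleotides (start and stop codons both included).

18

Frame 1: CGT TGA TGA CGG CTG CCA ACT GAT TGC AAT GAT ACA GAG ACA GTA — no ATG→stop ORF.
Frame 2: GTT GAT GAC GGC TGC CAA CTG ATT GCA ATG ATA CAG AGA CAG TAG — ATG at 29, stop TAG at 44 → 18 nt.
Frame 3: TTG ATG ACG GCT GCC AAC TGA TTG CAA TGA TAC AGA GAC AGT AGG — ATG at 6, stop TGA at 21 → 18 nt.
Longest: frame 2, positions 29–46, 18 nt = 6 codons = 5 aa. → 18 nucleotides.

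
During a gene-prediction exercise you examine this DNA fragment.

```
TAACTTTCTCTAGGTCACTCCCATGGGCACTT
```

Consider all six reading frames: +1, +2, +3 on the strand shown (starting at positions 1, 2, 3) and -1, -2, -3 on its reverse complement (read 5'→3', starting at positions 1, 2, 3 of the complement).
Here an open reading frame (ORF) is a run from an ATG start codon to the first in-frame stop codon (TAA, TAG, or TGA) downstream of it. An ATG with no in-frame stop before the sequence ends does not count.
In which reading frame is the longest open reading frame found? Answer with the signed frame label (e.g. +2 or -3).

-3

Reverse complement (5'→3'): AAGTGCCCATGGGAGTGACCTAGAGAAAGTTA
Frame +1: TAA CTT TCT CTA GGT CAC TCC CAT GGG CAC — no ATG→stop ORF.
Frame +2: AAC TTT CTC TAG GTC ACT CCC ATG GGC ACT — no ATG→stop ORF.
Frame +3: ACT TTC TCT AGG TCA CTC CCA TGG GCA CTT — no ATG→stop ORF.
Frame -1: AAG TGC CCA TGG GAG TGA CCT AGA GAA AGT — no ATG→stop ORF.
Frame -2: AGT GCC CAT GGG AGT GAC CTA GAG AAA GTT — no ATG→stop ORF.
Frame -3: GTG CCC ATG GGA GTG ACC TAG AGA AAG TTA — ATG at 9, stop TAG at 21 → 15 nt.
Longest ORF is 15 nt in frame -3 (positions 9–23).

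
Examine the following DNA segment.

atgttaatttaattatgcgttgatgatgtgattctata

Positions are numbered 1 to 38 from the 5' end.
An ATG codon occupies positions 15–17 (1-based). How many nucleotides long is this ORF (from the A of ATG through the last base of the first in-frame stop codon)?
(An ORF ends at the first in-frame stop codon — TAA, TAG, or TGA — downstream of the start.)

9

Codons from position 15: ATG (15–17), CGT (18–20), TGA (21–23).
TGA is the first in-frame stop; ORF spans 15–23, 9 nucleotides.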